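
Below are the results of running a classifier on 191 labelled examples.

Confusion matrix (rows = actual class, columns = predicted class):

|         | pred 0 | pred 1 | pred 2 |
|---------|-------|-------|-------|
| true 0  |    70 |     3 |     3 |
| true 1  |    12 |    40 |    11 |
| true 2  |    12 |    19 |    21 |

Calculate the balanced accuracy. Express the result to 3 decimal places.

0.653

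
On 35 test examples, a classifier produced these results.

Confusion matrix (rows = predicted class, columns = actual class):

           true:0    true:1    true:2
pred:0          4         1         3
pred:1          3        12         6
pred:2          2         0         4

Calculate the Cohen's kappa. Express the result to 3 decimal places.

Observed agreement pₒ = trace/N = 20/35 = 0.5714
Expected agreement pₑ = Σ (rowᵢ·colᵢ)/N² = (9·8 + 13·21 + 13·6)/35² = 0.3453
κ = (pₒ − pₑ)/(1 − pₑ) = (0.5714 − 0.3453)/(1 − 0.3453) = 0.345

0.345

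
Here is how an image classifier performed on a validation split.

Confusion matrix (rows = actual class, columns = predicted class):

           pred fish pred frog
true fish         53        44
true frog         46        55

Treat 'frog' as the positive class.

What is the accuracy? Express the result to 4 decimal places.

0.5455

Accuracy = (TP+TN)/N = (55+53)/198 = 0.5455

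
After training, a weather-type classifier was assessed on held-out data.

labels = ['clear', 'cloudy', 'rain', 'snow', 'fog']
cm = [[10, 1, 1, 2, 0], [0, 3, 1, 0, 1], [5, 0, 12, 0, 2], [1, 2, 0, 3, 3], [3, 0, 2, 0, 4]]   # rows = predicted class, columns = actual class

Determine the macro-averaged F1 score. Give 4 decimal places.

Per-class F1 score (2·TP/(2·TP+FP+FN)):
  clear: TP=10, FP=1+1+2+0=4, FN=0+5+1+3=9 → 20/33 = 0.60606
  cloudy: TP=3, FP=0+1+0+1=2, FN=1+0+2+0=3 → 6/11 = 0.54545
  rain: TP=12, FP=5+0+0+2=7, FN=1+1+0+2=4 → 24/35 = 0.68571
  snow: TP=3, FP=1+2+0+3=6, FN=2+0+0+0=2 → 6/14 = 0.42857
  fog: TP=4, FP=3+0+2+0=5, FN=0+1+2+3=6 → 8/19 = 0.42105
Macro-F1 score = mean = (0.60606 + 0.54545 + 0.68571 + 0.42857 + 0.42105) / 5 = 0.5374

0.5374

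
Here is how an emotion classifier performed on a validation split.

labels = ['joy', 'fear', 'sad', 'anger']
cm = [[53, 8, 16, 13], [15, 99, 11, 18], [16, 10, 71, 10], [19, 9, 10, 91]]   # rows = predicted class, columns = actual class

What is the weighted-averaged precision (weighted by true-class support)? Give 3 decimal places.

0.667

Per-class precision (TP/(TP+FP)):
  joy: TP=53, FP=8+16+13=37 → 53/90 = 0.5889
  fear: TP=99, FP=15+11+18=44 → 99/143 = 0.6923
  sad: TP=71, FP=16+10+10=36 → 71/107 = 0.6636
  anger: TP=91, FP=19+9+10=38 → 91/129 = 0.7054
Weighted-precision = Σ (supportᵢ/N)·precisionᵢ with N=469: (103/469)·0.5889 + (126/469)·0.6923 + (108/469)·0.6636 + (132/469)·0.7054 = 0.667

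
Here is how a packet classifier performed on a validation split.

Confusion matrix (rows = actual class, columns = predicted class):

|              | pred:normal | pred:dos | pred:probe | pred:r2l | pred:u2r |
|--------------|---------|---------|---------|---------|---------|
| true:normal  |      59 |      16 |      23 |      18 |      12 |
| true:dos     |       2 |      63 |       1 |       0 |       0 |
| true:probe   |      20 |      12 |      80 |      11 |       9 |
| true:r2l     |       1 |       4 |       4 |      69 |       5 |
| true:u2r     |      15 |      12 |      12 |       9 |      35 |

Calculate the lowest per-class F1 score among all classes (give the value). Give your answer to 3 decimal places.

0.486

Per-class F1 score (2·TP/(2·TP+FP+FN)):
  normal: TP=59, FP=2+20+1+15=38, FN=16+23+18+12=69 → 118/225 = 0.5244
  dos: TP=63, FP=16+12+4+12=44, FN=2+1+0+0=3 → 126/173 = 0.7283
  probe: TP=80, FP=23+1+4+12=40, FN=20+12+11+9=52 → 160/252 = 0.6349
  r2l: TP=69, FP=18+0+11+9=38, FN=1+4+4+5=14 → 138/190 = 0.7263
  u2r: TP=35, FP=12+0+9+5=26, FN=15+12+12+9=48 → 70/144 = 0.4861
Lowest is class 'u2r' with F1 score = 0.486.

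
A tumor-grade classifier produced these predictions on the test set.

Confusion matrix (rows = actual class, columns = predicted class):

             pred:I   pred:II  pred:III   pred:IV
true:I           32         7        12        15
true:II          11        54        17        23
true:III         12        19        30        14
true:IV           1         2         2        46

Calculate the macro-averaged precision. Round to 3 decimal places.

0.548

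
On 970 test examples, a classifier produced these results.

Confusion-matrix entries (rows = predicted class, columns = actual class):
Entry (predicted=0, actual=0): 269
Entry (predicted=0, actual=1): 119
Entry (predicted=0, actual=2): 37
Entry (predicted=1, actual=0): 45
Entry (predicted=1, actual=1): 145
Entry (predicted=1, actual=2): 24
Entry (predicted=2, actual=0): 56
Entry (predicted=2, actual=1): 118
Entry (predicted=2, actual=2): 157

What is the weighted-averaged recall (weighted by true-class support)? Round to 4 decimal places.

Per-class recall (TP/(TP+FN)):
  0: TP=269, FN=45+56=101 → 269/370 = 0.72703
  1: TP=145, FN=119+118=237 → 145/382 = 0.37958
  2: TP=157, FN=37+24=61 → 157/218 = 0.72018
Weighted-recall = Σ (supportᵢ/N)·recallᵢ with N=970: (370/970)·0.72703 + (382/970)·0.37958 + (218/970)·0.72018 = 0.5887

0.5887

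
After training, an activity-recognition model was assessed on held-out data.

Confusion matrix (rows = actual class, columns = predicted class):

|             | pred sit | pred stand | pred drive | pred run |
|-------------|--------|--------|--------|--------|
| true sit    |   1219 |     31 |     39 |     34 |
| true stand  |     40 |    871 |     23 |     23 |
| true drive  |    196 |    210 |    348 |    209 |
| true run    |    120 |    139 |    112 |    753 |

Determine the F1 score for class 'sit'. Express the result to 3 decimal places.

Treat 'sit' as positive and all other classes as negative.
F1 score = 2·TP/(2·TP+FP+FN).
sit: TP=1219, FP=40+196+120=356, FN=31+39+34=104 → 2438/2898 = 0.8413

0.841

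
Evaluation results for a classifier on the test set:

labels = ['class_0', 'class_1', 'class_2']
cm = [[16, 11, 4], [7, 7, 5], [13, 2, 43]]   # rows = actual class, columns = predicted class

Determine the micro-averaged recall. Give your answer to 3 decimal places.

0.611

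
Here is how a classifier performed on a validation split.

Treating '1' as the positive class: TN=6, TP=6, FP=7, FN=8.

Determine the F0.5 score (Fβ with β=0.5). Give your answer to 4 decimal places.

Fβ = (1+β²)·TP / ((1+β²)·TP + β²·FN + FP), with β²=1/4
= 1.25·6 / (1.25·6 + 0.25·8 + 7) = 0.4545

0.4545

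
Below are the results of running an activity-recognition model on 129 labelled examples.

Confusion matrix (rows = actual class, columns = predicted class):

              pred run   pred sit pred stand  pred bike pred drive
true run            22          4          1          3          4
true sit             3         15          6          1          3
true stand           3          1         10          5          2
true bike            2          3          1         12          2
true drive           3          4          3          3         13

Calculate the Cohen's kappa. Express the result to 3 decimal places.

Observed agreement pₒ = trace/N = 72/129 = 0.5581
Expected agreement pₑ = Σ (rowᵢ·colᵢ)/N² = (34·33 + 28·27 + 21·21 + 20·24 + 26·24)/129² = 0.2057
κ = (pₒ − pₑ)/(1 − pₑ) = (0.5581 − 0.2057)/(1 − 0.2057) = 0.444

0.444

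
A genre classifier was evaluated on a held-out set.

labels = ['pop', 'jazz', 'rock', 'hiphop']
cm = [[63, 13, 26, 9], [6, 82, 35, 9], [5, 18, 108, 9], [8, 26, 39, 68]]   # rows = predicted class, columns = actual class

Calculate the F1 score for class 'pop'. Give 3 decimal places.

0.653

Take TP from the diagonal, FP from the rest of the 'pop' prediction marginal, FN from the rest of the 'pop' actual marginal.
F1 score = 2·TP/(2·TP+FP+FN).
pop: TP=63, FP=13+26+9=48, FN=6+5+8=19 → 126/193 = 0.6528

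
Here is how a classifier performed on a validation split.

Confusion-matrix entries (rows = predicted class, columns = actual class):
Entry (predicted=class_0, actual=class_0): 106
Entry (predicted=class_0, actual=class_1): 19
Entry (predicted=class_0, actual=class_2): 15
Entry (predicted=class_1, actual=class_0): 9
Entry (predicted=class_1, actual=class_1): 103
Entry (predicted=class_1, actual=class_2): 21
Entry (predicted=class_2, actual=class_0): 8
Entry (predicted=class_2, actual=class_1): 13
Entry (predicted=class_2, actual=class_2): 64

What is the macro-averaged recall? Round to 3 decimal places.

Per-class recall (TP/(TP+FN)):
  class_0: TP=106, FN=9+8=17 → 106/123 = 0.8618
  class_1: TP=103, FN=19+13=32 → 103/135 = 0.7630
  class_2: TP=64, FN=15+21=36 → 64/100 = 0.6400
Macro-recall = mean = (0.8618 + 0.7630 + 0.6400) / 3 = 0.755

0.755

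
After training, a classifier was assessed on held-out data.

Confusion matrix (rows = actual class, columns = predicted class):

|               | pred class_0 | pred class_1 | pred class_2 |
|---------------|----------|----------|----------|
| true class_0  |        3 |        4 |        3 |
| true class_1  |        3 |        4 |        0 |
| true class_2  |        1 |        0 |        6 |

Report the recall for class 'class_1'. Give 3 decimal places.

0.571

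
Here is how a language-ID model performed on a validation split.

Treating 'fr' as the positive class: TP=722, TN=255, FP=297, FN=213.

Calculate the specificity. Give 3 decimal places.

Specificity = TN/(TN+FP) = 255/(255+297) = 0.462

0.462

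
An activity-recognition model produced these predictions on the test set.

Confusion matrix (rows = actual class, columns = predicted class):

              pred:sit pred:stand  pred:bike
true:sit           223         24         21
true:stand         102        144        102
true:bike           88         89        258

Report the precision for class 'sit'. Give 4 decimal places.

0.5400

Take TP from the diagonal, FP from the rest of the 'sit' prediction marginal, FN from the rest of the 'sit' actual marginal.
precision = TP/(TP+FP).
sit: TP=223, FP=102+88=190 → 223/413 = 0.53995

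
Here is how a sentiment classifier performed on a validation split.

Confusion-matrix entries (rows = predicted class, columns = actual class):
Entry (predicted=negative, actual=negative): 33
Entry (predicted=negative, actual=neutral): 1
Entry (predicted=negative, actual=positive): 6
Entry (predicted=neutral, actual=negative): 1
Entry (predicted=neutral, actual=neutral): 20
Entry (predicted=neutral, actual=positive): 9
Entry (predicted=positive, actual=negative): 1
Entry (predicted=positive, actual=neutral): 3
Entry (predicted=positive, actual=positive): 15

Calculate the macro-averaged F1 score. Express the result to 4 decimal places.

Per-class F1 score (2·TP/(2·TP+FP+FN)):
  negative: TP=33, FP=1+6=7, FN=1+1=2 → 66/75 = 0.88000
  neutral: TP=20, FP=1+9=10, FN=1+3=4 → 40/54 = 0.74074
  positive: TP=15, FP=1+3=4, FN=6+9=15 → 30/49 = 0.61224
Macro-F1 score = mean = (0.88000 + 0.74074 + 0.61224) / 3 = 0.7443

0.7443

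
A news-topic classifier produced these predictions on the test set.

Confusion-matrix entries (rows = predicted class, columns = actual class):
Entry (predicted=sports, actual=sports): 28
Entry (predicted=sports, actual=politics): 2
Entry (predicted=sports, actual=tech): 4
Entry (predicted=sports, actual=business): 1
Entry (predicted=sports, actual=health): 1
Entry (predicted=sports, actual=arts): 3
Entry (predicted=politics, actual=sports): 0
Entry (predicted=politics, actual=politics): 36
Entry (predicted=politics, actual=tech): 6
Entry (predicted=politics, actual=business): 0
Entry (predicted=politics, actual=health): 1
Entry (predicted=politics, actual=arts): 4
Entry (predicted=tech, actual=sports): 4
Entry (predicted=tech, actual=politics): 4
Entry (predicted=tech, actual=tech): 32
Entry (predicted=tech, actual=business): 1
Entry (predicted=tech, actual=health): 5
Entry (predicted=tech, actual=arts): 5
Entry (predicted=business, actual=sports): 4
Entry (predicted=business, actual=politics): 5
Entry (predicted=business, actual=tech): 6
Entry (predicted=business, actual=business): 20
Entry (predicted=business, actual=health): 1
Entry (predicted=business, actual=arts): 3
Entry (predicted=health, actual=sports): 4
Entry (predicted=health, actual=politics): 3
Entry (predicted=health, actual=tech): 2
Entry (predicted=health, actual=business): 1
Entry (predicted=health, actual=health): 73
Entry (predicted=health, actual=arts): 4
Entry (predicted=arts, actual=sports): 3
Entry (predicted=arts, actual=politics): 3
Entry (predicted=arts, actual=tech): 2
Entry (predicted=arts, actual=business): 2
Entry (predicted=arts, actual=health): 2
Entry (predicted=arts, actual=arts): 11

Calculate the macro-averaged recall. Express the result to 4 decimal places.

0.6653

Per-class recall (TP/(TP+FN)):
  sports: TP=28, FN=0+4+4+4+3=15 → 28/43 = 0.65116
  politics: TP=36, FN=2+4+5+3+3=17 → 36/53 = 0.67925
  tech: TP=32, FN=4+6+6+2+2=20 → 32/52 = 0.61538
  business: TP=20, FN=1+0+1+1+2=5 → 20/25 = 0.80000
  health: TP=73, FN=1+1+5+1+2=10 → 73/83 = 0.87952
  arts: TP=11, FN=3+4+5+3+4=19 → 11/30 = 0.36667
Macro-recall = mean = (0.65116 + 0.67925 + 0.61538 + 0.80000 + 0.87952 + 0.36667) / 6 = 0.6653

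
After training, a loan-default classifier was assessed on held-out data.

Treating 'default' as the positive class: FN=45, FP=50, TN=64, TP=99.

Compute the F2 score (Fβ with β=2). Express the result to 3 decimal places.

Fβ = (1+β²)·TP / ((1+β²)·TP + β²·FN + FP), with β²=4
= 5·99 / (5·99 + 4·45 + 50) = 0.683

0.683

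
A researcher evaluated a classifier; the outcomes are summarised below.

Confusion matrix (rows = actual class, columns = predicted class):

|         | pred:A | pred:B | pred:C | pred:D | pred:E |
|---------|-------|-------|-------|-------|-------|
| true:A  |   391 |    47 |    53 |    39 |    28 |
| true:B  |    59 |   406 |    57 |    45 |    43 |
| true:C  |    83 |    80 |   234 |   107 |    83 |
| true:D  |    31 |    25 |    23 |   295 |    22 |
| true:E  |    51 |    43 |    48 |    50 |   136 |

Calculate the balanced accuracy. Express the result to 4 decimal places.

Balanced accuracy = mean of per-class recall.
  A: recall = 391/558 = 0.70072
  B: recall = 406/610 = 0.66557
  C: recall = 234/587 = 0.39864
  D: recall = 295/396 = 0.74495
  E: recall = 136/328 = 0.41463
Mean = (0.70072 + 0.66557 + 0.39864 + 0.74495 + 0.41463) / 5 = 0.5849

0.5849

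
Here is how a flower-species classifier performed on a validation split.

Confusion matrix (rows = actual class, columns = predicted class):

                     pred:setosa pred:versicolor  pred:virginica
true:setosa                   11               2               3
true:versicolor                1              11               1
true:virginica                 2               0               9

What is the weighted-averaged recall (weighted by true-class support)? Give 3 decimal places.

0.775

Per-class recall (TP/(TP+FN)):
  setosa: TP=11, FN=2+3=5 → 11/16 = 0.6875
  versicolor: TP=11, FN=1+1=2 → 11/13 = 0.8462
  virginica: TP=9, FN=2+0=2 → 9/11 = 0.8182
Weighted-recall = Σ (supportᵢ/N)·recallᵢ with N=40: (16/40)·0.6875 + (13/40)·0.8462 + (11/40)·0.8182 = 0.775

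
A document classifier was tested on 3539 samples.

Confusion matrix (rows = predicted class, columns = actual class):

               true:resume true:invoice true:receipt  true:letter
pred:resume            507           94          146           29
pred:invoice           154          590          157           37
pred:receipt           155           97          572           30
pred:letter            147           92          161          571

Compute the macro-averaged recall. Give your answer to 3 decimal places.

Per-class recall (TP/(TP+FN)):
  resume: TP=507, FN=154+155+147=456 → 507/963 = 0.5265
  invoice: TP=590, FN=94+97+92=283 → 590/873 = 0.6758
  receipt: TP=572, FN=146+157+161=464 → 572/1036 = 0.5521
  letter: TP=571, FN=29+37+30=96 → 571/667 = 0.8561
Macro-recall = mean = (0.5265 + 0.6758 + 0.5521 + 0.8561) / 4 = 0.653

0.653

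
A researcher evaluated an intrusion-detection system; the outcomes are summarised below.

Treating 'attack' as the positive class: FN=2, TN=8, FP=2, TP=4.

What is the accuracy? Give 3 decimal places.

Accuracy = (TP+TN)/N = (4+8)/16 = 0.750

0.750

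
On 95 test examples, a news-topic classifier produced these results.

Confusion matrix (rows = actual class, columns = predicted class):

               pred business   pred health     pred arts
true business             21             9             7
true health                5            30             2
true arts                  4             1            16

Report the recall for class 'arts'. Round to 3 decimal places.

0.762

Take TP from the diagonal, FP from the rest of the 'arts' prediction marginal, FN from the rest of the 'arts' actual marginal.
recall = TP/(TP+FN).
arts: TP=16, FN=4+1=5 → 16/21 = 0.7619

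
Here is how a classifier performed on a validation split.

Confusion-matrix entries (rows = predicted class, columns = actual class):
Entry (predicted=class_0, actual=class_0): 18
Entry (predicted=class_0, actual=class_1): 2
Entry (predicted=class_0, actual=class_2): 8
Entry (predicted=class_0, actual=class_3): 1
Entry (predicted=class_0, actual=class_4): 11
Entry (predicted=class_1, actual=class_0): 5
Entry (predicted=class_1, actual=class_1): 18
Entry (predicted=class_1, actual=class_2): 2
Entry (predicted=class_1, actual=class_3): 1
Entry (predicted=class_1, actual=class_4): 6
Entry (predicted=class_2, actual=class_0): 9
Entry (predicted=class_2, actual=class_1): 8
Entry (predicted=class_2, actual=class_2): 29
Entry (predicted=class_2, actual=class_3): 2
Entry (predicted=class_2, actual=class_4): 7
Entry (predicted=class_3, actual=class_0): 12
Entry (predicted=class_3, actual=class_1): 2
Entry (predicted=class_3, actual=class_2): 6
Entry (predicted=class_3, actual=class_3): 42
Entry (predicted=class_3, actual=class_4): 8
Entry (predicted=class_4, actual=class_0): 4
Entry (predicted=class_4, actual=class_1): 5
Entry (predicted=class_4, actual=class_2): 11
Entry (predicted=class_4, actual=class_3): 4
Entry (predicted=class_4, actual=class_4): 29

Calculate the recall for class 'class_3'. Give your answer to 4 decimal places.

recall = TP/(TP+FN).
class_3: TP=42, FN=1+1+2+4=8 → 42/50 = 0.84000

0.8400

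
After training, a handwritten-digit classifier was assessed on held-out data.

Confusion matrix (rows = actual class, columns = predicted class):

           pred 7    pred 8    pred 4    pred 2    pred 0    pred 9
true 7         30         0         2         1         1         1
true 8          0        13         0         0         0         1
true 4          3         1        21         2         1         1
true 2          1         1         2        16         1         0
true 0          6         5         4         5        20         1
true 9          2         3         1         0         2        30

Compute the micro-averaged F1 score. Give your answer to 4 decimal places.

0.7303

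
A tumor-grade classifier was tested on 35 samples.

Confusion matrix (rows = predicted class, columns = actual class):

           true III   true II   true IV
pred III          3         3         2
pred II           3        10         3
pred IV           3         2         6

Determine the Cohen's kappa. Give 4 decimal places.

0.2929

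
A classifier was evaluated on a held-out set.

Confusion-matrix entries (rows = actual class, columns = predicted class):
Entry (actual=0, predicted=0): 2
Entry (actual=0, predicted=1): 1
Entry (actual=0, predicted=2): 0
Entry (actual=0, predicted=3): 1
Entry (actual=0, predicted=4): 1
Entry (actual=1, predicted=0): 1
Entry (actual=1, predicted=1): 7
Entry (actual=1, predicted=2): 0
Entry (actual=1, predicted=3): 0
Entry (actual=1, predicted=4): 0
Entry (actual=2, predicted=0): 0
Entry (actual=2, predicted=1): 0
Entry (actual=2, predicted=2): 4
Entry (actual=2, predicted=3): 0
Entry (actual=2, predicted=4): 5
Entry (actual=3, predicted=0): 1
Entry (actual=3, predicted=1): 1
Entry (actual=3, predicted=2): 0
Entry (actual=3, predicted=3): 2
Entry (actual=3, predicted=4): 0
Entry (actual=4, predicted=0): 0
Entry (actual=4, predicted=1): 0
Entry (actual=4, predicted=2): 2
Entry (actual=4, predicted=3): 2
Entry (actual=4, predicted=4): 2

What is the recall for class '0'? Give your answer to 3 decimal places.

0.400

recall = TP/(TP+FN).
0: TP=2, FN=1+0+1+1=3 → 2/5 = 0.4000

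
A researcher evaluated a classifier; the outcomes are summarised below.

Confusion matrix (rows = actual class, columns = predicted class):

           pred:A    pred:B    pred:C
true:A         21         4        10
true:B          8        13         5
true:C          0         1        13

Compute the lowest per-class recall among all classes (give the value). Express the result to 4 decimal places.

0.5000

Per-class recall (TP/(TP+FN)):
  A: TP=21, FN=4+10=14 → 21/35 = 0.60000
  B: TP=13, FN=8+5=13 → 13/26 = 0.50000
  C: TP=13, FN=0+1=1 → 13/14 = 0.92857
Lowest is class 'B' with recall = 0.5000.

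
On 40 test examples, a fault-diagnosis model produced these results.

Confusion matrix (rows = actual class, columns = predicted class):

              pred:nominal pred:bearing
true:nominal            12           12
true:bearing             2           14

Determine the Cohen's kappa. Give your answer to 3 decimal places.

Observed agreement pₒ = trace/N = 26/40 = 0.6500
Expected agreement pₑ = Σ (rowᵢ·colᵢ)/N² = (24·14 + 16·26)/40² = 0.4700
κ = (pₒ − pₑ)/(1 − pₑ) = (0.6500 − 0.4700)/(1 − 0.4700) = 0.340

0.340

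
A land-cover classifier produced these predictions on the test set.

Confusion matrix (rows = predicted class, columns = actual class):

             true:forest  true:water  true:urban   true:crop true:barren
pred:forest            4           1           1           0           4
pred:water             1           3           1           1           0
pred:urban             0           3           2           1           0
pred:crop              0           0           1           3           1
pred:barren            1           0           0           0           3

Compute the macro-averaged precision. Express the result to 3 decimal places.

Per-class precision (TP/(TP+FP)):
  forest: TP=4, FP=1+1+0+4=6 → 4/10 = 0.4000
  water: TP=3, FP=1+1+1+0=3 → 3/6 = 0.5000
  urban: TP=2, FP=0+3+1+0=4 → 2/6 = 0.3333
  crop: TP=3, FP=0+0+1+1=2 → 3/5 = 0.6000
  barren: TP=3, FP=1+0+0+0=1 → 3/4 = 0.7500
Macro-precision = mean = (0.4000 + 0.5000 + 0.3333 + 0.6000 + 0.7500) / 5 = 0.517

0.517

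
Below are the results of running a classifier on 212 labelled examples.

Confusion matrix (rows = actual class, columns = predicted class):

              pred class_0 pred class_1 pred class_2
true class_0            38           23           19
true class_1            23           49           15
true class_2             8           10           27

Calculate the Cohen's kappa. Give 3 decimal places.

Observed agreement pₒ = trace/N = 114/212 = 0.5377
Expected agreement pₑ = Σ (rowᵢ·colᵢ)/N² = (80·69 + 87·82 + 45·61)/212² = 0.3426
κ = (pₒ − pₑ)/(1 − pₑ) = (0.5377 − 0.3426)/(1 − 0.3426) = 0.297

0.297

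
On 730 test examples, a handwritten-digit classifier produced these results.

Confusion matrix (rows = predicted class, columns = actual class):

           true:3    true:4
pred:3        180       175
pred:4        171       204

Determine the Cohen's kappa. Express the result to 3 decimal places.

0.051

Observed agreement pₒ = trace/N = 384/730 = 0.5260
Expected agreement pₑ = Σ (rowᵢ·colᵢ)/N² = (351·355 + 379·375)/730² = 0.5005
κ = (pₒ − pₑ)/(1 − pₑ) = (0.5260 − 0.5005)/(1 − 0.5005) = 0.051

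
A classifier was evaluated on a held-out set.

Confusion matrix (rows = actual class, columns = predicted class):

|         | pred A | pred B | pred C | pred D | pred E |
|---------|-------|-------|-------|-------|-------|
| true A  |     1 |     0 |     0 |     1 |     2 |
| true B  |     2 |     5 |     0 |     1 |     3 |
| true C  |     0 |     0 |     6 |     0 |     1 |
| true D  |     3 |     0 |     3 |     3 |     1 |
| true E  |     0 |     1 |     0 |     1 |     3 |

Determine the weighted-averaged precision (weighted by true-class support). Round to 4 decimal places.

0.5676

Per-class precision (TP/(TP+FP)):
  A: TP=1, FP=2+0+3+0=5 → 1/6 = 0.16667
  B: TP=5, FP=0+0+0+1=1 → 5/6 = 0.83333
  C: TP=6, FP=0+0+3+0=3 → 6/9 = 0.66667
  D: TP=3, FP=1+1+0+1=3 → 3/6 = 0.50000
  E: TP=3, FP=2+3+1+1=7 → 3/10 = 0.30000
Weighted-precision = Σ (supportᵢ/N)·precisionᵢ with N=37: (4/37)·0.16667 + (11/37)·0.83333 + (7/37)·0.66667 + (10/37)·0.50000 + (5/37)·0.30000 = 0.5676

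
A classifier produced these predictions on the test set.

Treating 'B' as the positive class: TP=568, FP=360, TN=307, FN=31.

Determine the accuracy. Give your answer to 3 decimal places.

0.691

Accuracy = (TP+TN)/N = (568+307)/1266 = 0.691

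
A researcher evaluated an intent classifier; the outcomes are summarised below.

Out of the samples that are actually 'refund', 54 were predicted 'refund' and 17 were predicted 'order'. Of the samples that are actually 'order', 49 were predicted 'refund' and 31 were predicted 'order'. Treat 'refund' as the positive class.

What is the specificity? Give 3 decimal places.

0.388

Specificity = TN/(TN+FP) = 31/(31+49) = 0.388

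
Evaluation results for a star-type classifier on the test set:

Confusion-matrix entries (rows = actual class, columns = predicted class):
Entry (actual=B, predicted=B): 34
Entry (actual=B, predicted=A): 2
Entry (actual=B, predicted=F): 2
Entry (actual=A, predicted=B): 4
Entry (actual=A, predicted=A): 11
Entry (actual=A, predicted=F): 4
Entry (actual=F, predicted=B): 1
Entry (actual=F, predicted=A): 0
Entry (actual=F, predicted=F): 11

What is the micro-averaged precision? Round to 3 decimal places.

0.812

Micro-averaging pools counts across classes: ΣTP=56, ΣFP=13, ΣFN=13.
Micro-precision = TP/(TP+FP) on pooled counts = 0.812 (equals overall accuracy in single-label multiclass).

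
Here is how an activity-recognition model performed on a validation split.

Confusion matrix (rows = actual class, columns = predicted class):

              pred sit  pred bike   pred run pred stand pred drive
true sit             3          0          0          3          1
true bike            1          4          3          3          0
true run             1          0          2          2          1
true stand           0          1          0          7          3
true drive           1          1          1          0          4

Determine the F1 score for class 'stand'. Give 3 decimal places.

F1 score = 2·TP/(2·TP+FP+FN).
stand: TP=7, FP=3+3+2+0=8, FN=0+1+0+3=4 → 14/26 = 0.5385

0.538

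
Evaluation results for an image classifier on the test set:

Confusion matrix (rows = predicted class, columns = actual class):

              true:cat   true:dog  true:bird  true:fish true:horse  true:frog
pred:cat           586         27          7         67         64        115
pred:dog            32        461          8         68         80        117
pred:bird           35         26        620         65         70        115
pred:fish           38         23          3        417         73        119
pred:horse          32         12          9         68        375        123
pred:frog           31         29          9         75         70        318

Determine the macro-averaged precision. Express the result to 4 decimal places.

0.6279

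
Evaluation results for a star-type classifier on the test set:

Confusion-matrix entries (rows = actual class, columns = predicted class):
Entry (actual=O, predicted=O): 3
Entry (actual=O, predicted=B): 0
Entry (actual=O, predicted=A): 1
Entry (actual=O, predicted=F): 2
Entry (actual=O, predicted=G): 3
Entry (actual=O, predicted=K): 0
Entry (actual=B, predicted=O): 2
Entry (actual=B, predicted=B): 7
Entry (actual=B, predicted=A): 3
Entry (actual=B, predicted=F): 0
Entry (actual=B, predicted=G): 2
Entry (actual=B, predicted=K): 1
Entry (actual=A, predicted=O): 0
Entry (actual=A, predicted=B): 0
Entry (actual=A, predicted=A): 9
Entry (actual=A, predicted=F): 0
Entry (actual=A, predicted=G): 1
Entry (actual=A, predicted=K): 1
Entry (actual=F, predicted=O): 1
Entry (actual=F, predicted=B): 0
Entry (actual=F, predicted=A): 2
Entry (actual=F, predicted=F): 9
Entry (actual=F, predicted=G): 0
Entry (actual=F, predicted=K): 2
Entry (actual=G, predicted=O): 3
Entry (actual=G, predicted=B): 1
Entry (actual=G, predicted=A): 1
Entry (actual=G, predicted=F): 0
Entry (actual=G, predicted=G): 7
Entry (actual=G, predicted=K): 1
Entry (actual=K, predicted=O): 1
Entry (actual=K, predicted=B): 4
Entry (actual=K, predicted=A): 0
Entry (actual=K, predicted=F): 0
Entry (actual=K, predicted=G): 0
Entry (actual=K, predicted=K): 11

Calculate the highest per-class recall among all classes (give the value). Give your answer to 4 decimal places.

0.8182

Per-class recall (TP/(TP+FN)):
  O: TP=3, FN=0+1+2+3+0=6 → 3/9 = 0.33333
  B: TP=7, FN=2+3+0+2+1=8 → 7/15 = 0.46667
  A: TP=9, FN=0+0+0+1+1=2 → 9/11 = 0.81818
  F: TP=9, FN=1+0+2+0+2=5 → 9/14 = 0.64286
  G: TP=7, FN=3+1+1+0+1=6 → 7/13 = 0.53846
  K: TP=11, FN=1+4+0+0+0=5 → 11/16 = 0.68750
Highest is class 'A' with recall = 0.8182.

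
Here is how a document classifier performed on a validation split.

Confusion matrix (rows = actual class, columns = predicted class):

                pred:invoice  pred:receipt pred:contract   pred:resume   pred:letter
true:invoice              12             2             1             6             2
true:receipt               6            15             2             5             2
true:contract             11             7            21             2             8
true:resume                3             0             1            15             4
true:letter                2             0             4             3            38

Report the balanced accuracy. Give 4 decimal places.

0.5822

Balanced accuracy = mean of per-class recall.
  invoice: recall = 12/23 = 0.52174
  receipt: recall = 15/30 = 0.50000
  contract: recall = 21/49 = 0.42857
  resume: recall = 15/23 = 0.65217
  letter: recall = 38/47 = 0.80851
Mean = (0.52174 + 0.50000 + 0.42857 + 0.65217 + 0.80851) / 5 = 0.5822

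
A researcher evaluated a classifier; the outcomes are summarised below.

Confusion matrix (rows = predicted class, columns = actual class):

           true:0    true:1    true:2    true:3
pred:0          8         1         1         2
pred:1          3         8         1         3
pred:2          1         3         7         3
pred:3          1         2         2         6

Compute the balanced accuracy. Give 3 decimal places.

Balanced accuracy = mean of per-class recall.
  0: recall = 8/13 = 0.6154
  1: recall = 8/14 = 0.5714
  2: recall = 7/11 = 0.6364
  3: recall = 6/14 = 0.4286
Mean = (0.6154 + 0.5714 + 0.6364 + 0.4286) / 4 = 0.563

0.563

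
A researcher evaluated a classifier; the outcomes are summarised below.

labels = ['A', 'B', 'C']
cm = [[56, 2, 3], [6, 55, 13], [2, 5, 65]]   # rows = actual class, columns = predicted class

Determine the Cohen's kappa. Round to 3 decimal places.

0.775

Observed agreement pₒ = trace/N = 176/207 = 0.8502
Expected agreement pₑ = Σ (rowᵢ·colᵢ)/N² = (61·64 + 74·62 + 72·81)/207² = 0.3343
κ = (pₒ − pₑ)/(1 − pₑ) = (0.8502 − 0.3343)/(1 − 0.3343) = 0.775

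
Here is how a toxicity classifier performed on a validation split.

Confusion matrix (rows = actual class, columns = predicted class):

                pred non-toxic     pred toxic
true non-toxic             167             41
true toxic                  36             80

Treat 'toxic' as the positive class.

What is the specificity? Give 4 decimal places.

Specificity = TN/(TN+FP) = 167/(167+41) = 0.8029

0.8029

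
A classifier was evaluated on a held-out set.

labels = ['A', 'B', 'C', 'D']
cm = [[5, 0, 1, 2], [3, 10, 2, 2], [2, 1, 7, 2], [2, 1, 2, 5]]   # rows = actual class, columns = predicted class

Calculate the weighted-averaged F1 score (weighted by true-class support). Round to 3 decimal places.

0.585

Per-class F1 score (2·TP/(2·TP+FP+FN)):
  A: TP=5, FP=3+2+2=7, FN=0+1+2=3 → 10/20 = 0.5000
  B: TP=10, FP=0+1+1=2, FN=3+2+2=7 → 20/29 = 0.6897
  C: TP=7, FP=1+2+2=5, FN=2+1+2=5 → 14/24 = 0.5833
  D: TP=5, FP=2+2+2=6, FN=2+1+2=5 → 10/21 = 0.4762
Weighted-F1 score = Σ (supportᵢ/N)·F1 scoreᵢ with N=47: (8/47)·0.5000 + (17/47)·0.6897 + (12/47)·0.5833 + (10/47)·0.4762 = 0.585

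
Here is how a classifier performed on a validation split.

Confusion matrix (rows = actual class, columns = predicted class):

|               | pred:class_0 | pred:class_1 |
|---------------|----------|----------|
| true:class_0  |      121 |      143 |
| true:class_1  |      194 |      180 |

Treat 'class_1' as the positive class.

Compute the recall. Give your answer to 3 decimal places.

0.481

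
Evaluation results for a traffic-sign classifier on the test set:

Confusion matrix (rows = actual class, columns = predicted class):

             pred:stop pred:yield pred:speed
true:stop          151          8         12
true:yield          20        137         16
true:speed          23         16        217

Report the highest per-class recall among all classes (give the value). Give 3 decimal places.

0.883

Per-class recall (TP/(TP+FN)):
  stop: TP=151, FN=8+12=20 → 151/171 = 0.8830
  yield: TP=137, FN=20+16=36 → 137/173 = 0.7919
  speed: TP=217, FN=23+16=39 → 217/256 = 0.8477
Highest is class 'stop' with recall = 0.883.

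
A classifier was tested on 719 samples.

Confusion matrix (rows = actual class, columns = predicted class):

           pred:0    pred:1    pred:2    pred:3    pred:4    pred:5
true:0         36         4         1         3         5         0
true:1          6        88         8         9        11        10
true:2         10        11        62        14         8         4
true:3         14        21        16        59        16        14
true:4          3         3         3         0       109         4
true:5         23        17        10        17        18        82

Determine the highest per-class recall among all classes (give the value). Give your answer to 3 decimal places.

Per-class recall (TP/(TP+FN)):
  0: TP=36, FN=4+1+3+5+0=13 → 36/49 = 0.7347
  1: TP=88, FN=6+8+9+11+10=44 → 88/132 = 0.6667
  2: TP=62, FN=10+11+14+8+4=47 → 62/109 = 0.5688
  3: TP=59, FN=14+21+16+16+14=81 → 59/140 = 0.4214
  4: TP=109, FN=3+3+3+0+4=13 → 109/122 = 0.8934
  5: TP=82, FN=23+17+10+17+18=85 → 82/167 = 0.4910
Highest is class '4' with recall = 0.893.

0.893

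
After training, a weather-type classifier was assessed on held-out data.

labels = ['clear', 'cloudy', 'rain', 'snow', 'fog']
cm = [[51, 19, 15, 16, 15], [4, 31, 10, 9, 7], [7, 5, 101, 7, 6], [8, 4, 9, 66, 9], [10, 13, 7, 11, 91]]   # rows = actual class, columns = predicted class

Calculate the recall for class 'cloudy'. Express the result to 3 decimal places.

0.508

Take TP from the diagonal, FP from the rest of the 'cloudy' prediction marginal, FN from the rest of the 'cloudy' actual marginal.
recall = TP/(TP+FN).
cloudy: TP=31, FN=4+10+9+7=30 → 31/61 = 0.5082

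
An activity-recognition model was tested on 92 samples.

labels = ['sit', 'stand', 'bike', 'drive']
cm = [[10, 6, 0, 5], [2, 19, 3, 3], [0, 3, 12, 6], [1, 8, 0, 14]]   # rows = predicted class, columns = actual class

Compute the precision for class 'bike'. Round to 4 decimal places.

0.5714

Take TP from the diagonal, FP from the rest of the 'bike' prediction marginal, FN from the rest of the 'bike' actual marginal.
precision = TP/(TP+FP).
bike: TP=12, FP=0+3+6=9 → 12/21 = 0.57143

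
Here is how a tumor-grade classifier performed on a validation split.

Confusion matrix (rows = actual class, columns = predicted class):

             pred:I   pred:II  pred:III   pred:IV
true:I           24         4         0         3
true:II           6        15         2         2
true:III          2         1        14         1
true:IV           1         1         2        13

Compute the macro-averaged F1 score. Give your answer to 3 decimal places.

0.726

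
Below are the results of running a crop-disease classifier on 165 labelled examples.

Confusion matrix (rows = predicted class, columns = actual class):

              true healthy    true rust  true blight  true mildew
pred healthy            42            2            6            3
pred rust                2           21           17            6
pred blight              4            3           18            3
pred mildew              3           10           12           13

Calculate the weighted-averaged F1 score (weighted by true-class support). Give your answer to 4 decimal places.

Per-class F1 score (2·TP/(2·TP+FP+FN)):
  healthy: TP=42, FP=2+6+3=11, FN=2+4+3=9 → 84/104 = 0.80769
  rust: TP=21, FP=2+17+6=25, FN=2+3+10=15 → 42/82 = 0.51220
  blight: TP=18, FP=4+3+3=10, FN=6+17+12=35 → 36/81 = 0.44444
  mildew: TP=13, FP=3+10+12=25, FN=3+6+3=12 → 26/63 = 0.41270
Weighted-F1 score = Σ (supportᵢ/N)·F1 scoreᵢ with N=165: (51/165)·0.80769 + (36/165)·0.51220 + (53/165)·0.44444 + (25/165)·0.41270 = 0.5667

0.5667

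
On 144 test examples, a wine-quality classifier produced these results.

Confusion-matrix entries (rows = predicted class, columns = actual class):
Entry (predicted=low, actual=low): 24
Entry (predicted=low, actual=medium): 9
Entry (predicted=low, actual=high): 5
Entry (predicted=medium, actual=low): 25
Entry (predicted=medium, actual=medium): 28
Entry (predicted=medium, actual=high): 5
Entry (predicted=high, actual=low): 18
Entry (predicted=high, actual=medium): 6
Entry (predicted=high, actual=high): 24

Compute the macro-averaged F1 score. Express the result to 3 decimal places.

0.532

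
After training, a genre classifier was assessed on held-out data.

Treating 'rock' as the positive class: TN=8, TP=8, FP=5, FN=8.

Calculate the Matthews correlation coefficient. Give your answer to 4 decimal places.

0.1154

MCC = (TP·TN − FP·FN) / √((TP+FP)(TP+FN)(TN+FP)(TN+FN))
Numerator = 8·8 − 5·8 = 24
Denominator = √(13·16·13·16) = √43264 = 208.0000
MCC = 24 / 208.0000 = 0.1154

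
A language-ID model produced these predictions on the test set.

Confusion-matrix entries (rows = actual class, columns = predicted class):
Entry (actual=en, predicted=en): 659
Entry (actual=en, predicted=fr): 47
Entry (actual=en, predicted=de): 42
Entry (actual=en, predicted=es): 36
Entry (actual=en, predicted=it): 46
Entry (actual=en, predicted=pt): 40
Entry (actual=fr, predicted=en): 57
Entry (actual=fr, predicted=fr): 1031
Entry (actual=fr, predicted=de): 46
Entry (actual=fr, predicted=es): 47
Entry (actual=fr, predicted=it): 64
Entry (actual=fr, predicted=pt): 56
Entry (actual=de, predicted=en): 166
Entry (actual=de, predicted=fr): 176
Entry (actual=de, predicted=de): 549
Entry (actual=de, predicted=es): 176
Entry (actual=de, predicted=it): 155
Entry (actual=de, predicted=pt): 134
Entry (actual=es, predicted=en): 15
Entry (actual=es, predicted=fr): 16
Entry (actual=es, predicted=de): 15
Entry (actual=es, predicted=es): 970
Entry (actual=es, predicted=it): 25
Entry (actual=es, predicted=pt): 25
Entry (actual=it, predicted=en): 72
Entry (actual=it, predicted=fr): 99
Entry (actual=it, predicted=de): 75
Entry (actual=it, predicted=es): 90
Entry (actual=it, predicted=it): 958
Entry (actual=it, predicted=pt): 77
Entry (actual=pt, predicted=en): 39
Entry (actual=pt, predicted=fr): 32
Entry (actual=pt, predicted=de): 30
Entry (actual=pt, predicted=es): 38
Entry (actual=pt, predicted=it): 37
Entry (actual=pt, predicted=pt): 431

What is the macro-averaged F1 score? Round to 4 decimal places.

0.6893

Per-class F1 score (2·TP/(2·TP+FP+FN)):
  en: TP=659, FP=57+166+15+72+39=349, FN=47+42+36+46+40=211 → 1318/1878 = 0.70181
  fr: TP=1031, FP=47+176+16+99+32=370, FN=57+46+47+64+56=270 → 2062/2702 = 0.76314
  de: TP=549, FP=42+46+15+75+30=208, FN=166+176+176+155+134=807 → 1098/2113 = 0.51964
  es: TP=970, FP=36+47+176+90+38=387, FN=15+16+15+25+25=96 → 1940/2423 = 0.80066
  it: TP=958, FP=46+64+155+25+37=327, FN=72+99+75+90+77=413 → 1916/2656 = 0.72139
  pt: TP=431, FP=40+56+134+25+77=332, FN=39+32+30+38+37=176 → 862/1370 = 0.62920
Macro-F1 score = mean = (0.70181 + 0.76314 + 0.51964 + 0.80066 + 0.72139 + 0.62920) / 6 = 0.6893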